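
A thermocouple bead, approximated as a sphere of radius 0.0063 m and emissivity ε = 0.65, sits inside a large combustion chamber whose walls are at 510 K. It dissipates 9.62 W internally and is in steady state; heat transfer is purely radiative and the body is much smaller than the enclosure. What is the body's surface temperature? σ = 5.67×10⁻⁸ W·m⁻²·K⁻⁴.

For a small grey body in a large enclosure, net radiated power = εσA(T⁴ − T_w⁴).
Steady state: P = εσA(T⁴ − T_w⁴) with A = 4πr² = 4.988×10⁻⁴ m².
T⁴ = P/(εσA) + T_w⁴ = 9.62/(0.65·5.67×10⁻⁸·4.988×10⁻⁴) + (510)⁴
    = 5.233×10¹¹ + 6.765×10¹⁰ = 5.910×10¹¹ K⁴.

T ≈ 877 K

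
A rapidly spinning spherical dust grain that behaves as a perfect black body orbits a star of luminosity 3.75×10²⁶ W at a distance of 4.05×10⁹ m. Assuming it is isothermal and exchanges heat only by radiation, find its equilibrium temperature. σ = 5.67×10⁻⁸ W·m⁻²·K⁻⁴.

T ≈ 1680 K

First find the stellar flux at distance d: S = L/(4πd²) = 3.75×10²⁶/(4π·(4.05×10⁹)²) = 1.819×10⁶ W/m².
For an isothermal sphere, absorbed (1−a)S·πr² = emitted σ·4πr²·T⁴, so T⁴ = (1−a)S/(4σ).
T⁴ = 1.00·1.819×10⁶/(4·5.67×10⁻⁸) = 8.022×10¹² K⁴.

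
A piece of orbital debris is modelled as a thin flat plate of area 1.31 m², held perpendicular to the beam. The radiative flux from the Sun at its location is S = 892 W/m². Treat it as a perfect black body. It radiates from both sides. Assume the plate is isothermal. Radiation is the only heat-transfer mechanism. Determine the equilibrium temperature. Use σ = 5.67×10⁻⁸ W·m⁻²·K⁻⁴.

At equilibrium, absorbed power = emitted power.
Absorbing cross-section = A = 1.310 m²; emitting surface = 2A = 2.620 m² (ratio 2).
S·A_cross = εσ·A_surf·T⁴  ⇒  T⁴ = S/(2σ).
T⁴ = 1.00·892/(2·5.67×10⁻⁸) = 7.866×10⁹ K⁴.
T = (7.866×10⁹)^(1/4).

T ≈ 298 K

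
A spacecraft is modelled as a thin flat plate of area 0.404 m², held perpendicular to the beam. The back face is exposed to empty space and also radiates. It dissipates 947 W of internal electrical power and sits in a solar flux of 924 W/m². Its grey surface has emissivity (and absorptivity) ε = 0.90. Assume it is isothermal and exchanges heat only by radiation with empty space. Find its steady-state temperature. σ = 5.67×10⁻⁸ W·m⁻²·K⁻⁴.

At steady state, absorbed solar power + internal power = radiated power.
Absorbed: α·S·A_cross = 0.90·924·0.4040 = 336.0 W (cross-section A).
Total input = 336.0 + 947 = 1283 W.
Radiated: εσ·A_surf·T⁴ with A_surf = 2A = 0.8080 m².
T⁴ = 1283/(0.90·5.67×10⁻⁸·0.8080) = 3.112×10¹⁰ K⁴.

T ≈ 420 K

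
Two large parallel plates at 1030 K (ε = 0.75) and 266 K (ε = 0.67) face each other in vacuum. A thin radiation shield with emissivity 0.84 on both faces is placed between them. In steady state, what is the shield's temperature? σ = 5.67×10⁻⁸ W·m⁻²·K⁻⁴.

In steady state the net flux on the hot side equals that on the cold side.
σ(T₁⁴−T_s⁴)/D₁ = σ(T_s⁴−T₂⁴)/D₂, with D₁ = 1/ε₁+1/ε_s−1 = 1.524, D₂ = 1/ε_s+1/ε₂−1 = 1.683.
Solve for T_s⁴: T_s⁴ = (D₂·T₁⁴ + D₁·T₂⁴)/(D₁+D₂) = 5.931×10¹¹ K⁴.

T_s ≈ 878 K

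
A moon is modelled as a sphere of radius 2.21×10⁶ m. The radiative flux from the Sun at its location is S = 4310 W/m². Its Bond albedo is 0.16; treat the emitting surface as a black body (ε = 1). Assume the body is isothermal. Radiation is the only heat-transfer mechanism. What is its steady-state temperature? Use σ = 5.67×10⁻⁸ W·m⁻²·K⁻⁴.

T ≈ 355 K

At equilibrium, absorbed power = emitted power.
Absorbing cross-section = πr² = 1.534×10¹³ m²; emitting surface = 4πr² = 6.138×10¹³ m² (ratio 4).
(1−a)S·A_cross = εσ·A_surf·T⁴  ⇒  T⁴ = (1−a)S/(4σ).
T⁴ = 0.840·4310/(4·5.67×10⁻⁸) = 1.596×10¹⁰ K⁴.
T = (1.596×10¹⁰)^(1/4).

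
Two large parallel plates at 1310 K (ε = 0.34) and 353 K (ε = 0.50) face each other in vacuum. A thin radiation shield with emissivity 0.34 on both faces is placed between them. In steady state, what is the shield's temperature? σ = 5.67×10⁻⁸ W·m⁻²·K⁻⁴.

In steady state the net flux on the hot side equals that on the cold side.
σ(T₁⁴−T_s⁴)/D₁ = σ(T_s⁴−T₂⁴)/D₂, with D₁ = 1/ε₁+1/ε_s−1 = 4.882, D₂ = 1/ε_s+1/ε₂−1 = 3.941.
Solve for T_s⁴: T_s⁴ = (D₂·T₁⁴ + D₁·T₂⁴)/(D₁+D₂) = 1.324×10¹² K⁴.

T_s ≈ 1070 K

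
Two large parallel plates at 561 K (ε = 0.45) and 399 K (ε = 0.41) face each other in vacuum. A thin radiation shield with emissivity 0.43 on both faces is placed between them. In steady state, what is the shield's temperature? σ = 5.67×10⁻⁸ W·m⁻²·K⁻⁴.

T_s ≈ 502 K

In steady state the net flux on the hot side equals that on the cold side.
σ(T₁⁴−T_s⁴)/D₁ = σ(T_s⁴−T₂⁴)/D₂, with D₁ = 1/ε₁+1/ε_s−1 = 3.548, D₂ = 1/ε_s+1/ε₂−1 = 3.765.
Solve for T_s⁴: T_s⁴ = (D₂·T₁⁴ + D₁·T₂⁴)/(D₁+D₂) = 6.329×10¹⁰ K⁴.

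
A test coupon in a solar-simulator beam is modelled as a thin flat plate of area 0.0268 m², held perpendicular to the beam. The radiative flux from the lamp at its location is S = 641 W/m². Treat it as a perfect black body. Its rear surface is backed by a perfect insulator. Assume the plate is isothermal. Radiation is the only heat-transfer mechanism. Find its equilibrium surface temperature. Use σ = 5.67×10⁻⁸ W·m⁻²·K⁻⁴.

At equilibrium, absorbed power = emitted power.
Absorbing cross-section = A = 0.02680 m²; emitting surface = A = 0.02680 m² (ratio 1).
S·A_cross = εσ·A_surf·T⁴  ⇒  T⁴ = S/(1σ).
T⁴ = 1.00·641/(1·5.67×10⁻⁸) = 1.131×10¹⁰ K⁴.
T = (1.131×10¹⁰)^(1/4).

T ≈ 326 K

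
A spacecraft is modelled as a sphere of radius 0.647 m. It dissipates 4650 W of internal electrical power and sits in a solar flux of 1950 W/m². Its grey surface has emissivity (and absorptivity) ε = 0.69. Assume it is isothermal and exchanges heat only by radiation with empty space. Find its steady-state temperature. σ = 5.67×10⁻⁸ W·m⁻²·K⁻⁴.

At steady state, absorbed solar power + internal power = radiated power.
Absorbed: α·S·A_cross = 0.69·1950·1.315 = 1769 W (cross-section πr²).
Total input = 1769 + 4650 = 6419 W.
Radiated: εσ·A_surf·T⁴ with A_surf = 4πr² = 5.260 m².
T⁴ = 6419/(0.69·5.67×10⁻⁸·5.260) = 3.119×10¹⁰ K⁴.

T ≈ 420 K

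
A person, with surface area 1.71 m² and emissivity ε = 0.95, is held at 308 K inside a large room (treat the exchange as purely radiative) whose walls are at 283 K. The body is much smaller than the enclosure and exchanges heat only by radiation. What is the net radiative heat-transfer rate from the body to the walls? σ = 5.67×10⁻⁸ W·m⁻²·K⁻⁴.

For a small grey body in a large enclosure: P_net = εσA(T_body⁴ − T_wall⁴).
A = 1.71 m²; T_body⁴ − T_wall⁴ = 8.999×10⁹ − 6.414×10⁹ = 2.585×10⁹ K⁴.
|P_net| = 0.95·5.67×10⁻⁸·1.710·2.585×10⁹.

P_net ≈ 238 W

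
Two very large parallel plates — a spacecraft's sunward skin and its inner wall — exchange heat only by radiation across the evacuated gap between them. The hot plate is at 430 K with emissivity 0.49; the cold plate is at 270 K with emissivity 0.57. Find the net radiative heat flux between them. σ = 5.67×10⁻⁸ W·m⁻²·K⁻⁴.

For two infinite grey parallel plates, q = σ(T₁⁴ − T₂⁴)/(1/ε₁ + 1/ε₂ − 1).
T₁⁴ − T₂⁴ = 3.419×10¹⁰ − 5.314×10⁹ = 2.887×10¹⁰ K⁴.
1/ε₁ + 1/ε₂ − 1 = 2.041 + 1.754 − 1 = 2.795.
q = 5.67×10⁻⁸ × 2.887×10¹⁰ / 2.795.

q ≈ 586 W/m²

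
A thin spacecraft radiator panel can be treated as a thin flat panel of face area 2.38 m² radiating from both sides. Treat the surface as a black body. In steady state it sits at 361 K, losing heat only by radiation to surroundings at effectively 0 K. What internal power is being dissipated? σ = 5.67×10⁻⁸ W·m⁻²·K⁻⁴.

Steady state: P = εσA T⁴.
A = 2·2.38 = 4.760 m²; T⁴ = (361)⁴ = 1.698×10¹⁰ K⁴.
P = 1.0 × 5.67×10⁻⁸ × 4.760 × 1.698×10¹⁰.

P ≈ 4580 W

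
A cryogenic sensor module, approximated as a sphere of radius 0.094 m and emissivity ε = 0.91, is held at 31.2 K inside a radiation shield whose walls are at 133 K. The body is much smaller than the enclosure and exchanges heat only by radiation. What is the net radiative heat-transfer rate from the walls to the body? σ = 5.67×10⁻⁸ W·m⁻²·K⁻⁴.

P_net ≈ 1.79 W

For a small grey body in a large enclosure: P_net = εσA(T_body⁴ − T_wall⁴).
A = 4πr² = 0.1110 m²; T_body⁴ − T_wall⁴ = 9.476×10⁵ − 3.129×10⁸ = -3.120×10⁸ K⁴.
|P_net| = 0.91·5.67×10⁻⁸·0.1110·3.120×10⁸.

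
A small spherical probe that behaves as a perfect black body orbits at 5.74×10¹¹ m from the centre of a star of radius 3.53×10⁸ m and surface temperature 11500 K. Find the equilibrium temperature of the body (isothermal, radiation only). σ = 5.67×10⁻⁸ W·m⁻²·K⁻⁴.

The star's surface emits σT_*⁴; at distance d the flux is S = σT_*⁴(R_*/d)².
S = 5.67×10⁻⁸·(11500)⁴·(3.53×10⁸/5.74×10¹¹)² = 375.1 W/m².
For an isothermal sphere T⁴ = (1−a)S/(4σ) = 1.654×10⁹ K⁴.

T ≈ 202 K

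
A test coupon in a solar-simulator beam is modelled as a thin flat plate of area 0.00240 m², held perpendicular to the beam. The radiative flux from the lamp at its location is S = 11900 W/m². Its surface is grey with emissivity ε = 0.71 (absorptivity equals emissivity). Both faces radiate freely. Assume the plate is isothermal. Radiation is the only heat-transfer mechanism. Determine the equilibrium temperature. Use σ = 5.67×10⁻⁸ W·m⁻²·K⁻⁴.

T ≈ 569 K

At equilibrium, absorbed power = emitted power.
Absorbing cross-section = A = 0.002400 m²; emitting surface = 2A = 0.004800 m² (ratio 2).
εS·A_cross = εσ·A_surf·T⁴  ⇒  T⁴ = S/(2σ)   (ε cancels).
T⁴ = 11900/(2·5.67×10⁻⁸) = 1.049×10¹¹ K⁴.
T = (1.049×10¹¹)^(1/4).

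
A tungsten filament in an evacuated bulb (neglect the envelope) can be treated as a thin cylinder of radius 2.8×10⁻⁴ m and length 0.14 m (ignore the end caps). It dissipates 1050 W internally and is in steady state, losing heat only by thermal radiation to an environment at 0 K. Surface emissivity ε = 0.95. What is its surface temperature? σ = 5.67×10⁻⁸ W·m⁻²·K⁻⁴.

T ≈ 2980 K

Steady state: internal power = radiated power, P = εσA T⁴.
Radiating area A = 2πrL = 2.463×10⁻⁴ m².
T⁴ = P/(εσA) = 1050/(0.95·5.67×10⁻⁸·2.463×10⁻⁴) = 7.914×10¹³ K⁴.
T = (7.914×10¹³)^(1/4).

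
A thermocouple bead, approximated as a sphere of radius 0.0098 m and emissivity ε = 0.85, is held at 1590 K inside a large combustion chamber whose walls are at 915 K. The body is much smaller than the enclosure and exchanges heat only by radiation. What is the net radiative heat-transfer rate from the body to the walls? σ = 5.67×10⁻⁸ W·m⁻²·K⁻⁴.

For a small grey body in a large enclosure: P_net = εσA(T_body⁴ − T_wall⁴).
A = 4πr² = 0.001207 m²; T_body⁴ − T_wall⁴ = 6.391×10¹² − 7.009×10¹¹ = 5.690×10¹² K⁴.
|P_net| = 0.85·5.67×10⁻⁸·0.001207·5.690×10¹².

P_net ≈ 331 W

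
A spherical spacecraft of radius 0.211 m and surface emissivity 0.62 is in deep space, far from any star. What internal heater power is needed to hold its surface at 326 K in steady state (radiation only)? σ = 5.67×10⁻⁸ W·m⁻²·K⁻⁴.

P = εσ·4πr²·T⁴.
4πr² = 0.5595 m²; T⁴ = 1.129×10¹⁰ K⁴.
P = 0.62·5.67×10⁻⁸·0.5595·1.129×10¹⁰.

P ≈ 222 W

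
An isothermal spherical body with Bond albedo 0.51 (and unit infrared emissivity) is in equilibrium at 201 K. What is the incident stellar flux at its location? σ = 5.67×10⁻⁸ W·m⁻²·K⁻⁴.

S ≈ 755 W/m²

(1−a)S·πr² = σ·4πr²·T⁴ ⇒ S = 4σT⁴/(1−a).
S = 4·5.67×10⁻⁸·1.632×10⁹/0.490.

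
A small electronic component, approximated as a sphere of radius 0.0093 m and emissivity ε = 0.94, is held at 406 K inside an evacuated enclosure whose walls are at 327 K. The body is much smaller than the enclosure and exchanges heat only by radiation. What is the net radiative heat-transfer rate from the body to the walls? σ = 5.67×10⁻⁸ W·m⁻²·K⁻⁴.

For a small grey body in a large enclosure: P_net = εσA(T_body⁴ − T_wall⁴).
A = 4πr² = 0.001087 m²; T_body⁴ − T_wall⁴ = 2.717×10¹⁰ − 1.143×10¹⁰ = 1.574×10¹⁰ K⁴.
|P_net| = 0.94·5.67×10⁻⁸·0.001087·1.574×10¹⁰.

P_net ≈ 0.912 W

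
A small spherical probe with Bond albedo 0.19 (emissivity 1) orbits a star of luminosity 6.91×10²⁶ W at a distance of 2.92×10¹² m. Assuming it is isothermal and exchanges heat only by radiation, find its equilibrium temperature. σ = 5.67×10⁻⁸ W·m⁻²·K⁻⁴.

T ≈ 69.3 K

First find the stellar flux at distance d: S = L/(4πd²) = 6.91×10²⁶/(4π·(2.92×10¹²)²) = 6.449 W/m².
For an isothermal sphere, absorbed (1−a)S·πr² = emitted σ·4πr²·T⁴, so T⁴ = (1−a)S/(4σ).
T⁴ = 0.810·6.449/(4·5.67×10⁻⁸) = 2.303×10⁷ K⁴.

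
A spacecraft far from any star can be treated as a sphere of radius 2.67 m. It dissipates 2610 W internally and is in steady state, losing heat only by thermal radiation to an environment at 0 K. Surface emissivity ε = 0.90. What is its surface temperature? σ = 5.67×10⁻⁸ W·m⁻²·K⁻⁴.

Steady state: internal power = radiated power, P = εσA T⁴.
Radiating area A = 4πr² = 89.58 m².
T⁴ = P/(εσA) = 2610/(0.90·5.67×10⁻⁸·89.58) = 5.709×10⁸ K⁴.
T = (5.709×10⁸)^(1/4).

T ≈ 155 K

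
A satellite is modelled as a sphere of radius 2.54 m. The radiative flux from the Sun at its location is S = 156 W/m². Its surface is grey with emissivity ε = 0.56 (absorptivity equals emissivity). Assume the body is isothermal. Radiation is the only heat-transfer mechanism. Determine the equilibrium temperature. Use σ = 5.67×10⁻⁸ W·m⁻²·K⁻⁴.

At equilibrium, absorbed power = emitted power.
Absorbing cross-section = πr² = 20.27 m²; emitting surface = 4πr² = 81.07 m² (ratio 4).
εS·A_cross = εσ·A_surf·T⁴  ⇒  T⁴ = S/(4σ)   (ε cancels).
T⁴ = 156/(4·5.67×10⁻⁸) = 6.878×10⁸ K⁴.
T = (6.878×10⁸)^(1/4).

T ≈ 162 K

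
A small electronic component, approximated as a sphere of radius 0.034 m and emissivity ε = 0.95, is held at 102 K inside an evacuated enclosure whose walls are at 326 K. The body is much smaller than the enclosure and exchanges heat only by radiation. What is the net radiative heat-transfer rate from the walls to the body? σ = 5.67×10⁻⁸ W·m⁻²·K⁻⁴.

For a small grey body in a large enclosure: P_net = εσA(T_body⁴ − T_wall⁴).
A = 4πr² = 0.01453 m²; T_body⁴ − T_wall⁴ = 1.082×10⁸ − 1.129×10¹⁰ = -1.119×10¹⁰ K⁴.
|P_net| = 0.95·5.67×10⁻⁸·0.01453·1.119×10¹⁰.

P_net ≈ 8.75 W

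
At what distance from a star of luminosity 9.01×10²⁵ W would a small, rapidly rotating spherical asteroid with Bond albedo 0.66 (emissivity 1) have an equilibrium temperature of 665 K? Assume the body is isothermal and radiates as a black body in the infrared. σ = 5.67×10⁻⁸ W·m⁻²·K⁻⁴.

d ≈ 7.41×10⁹ m

For an isothermal black-emitting sphere, (1−a)S·πr² = σ·4πr²·T⁴ ⇒ S = 4σT⁴/(1−a).
S = 4·5.67×10⁻⁸·(665)⁴/0.340 = 1.305×10⁵ W/m².
Flux falls as S = L/(4πd²), so d = √(L/(4πS)) = √(9.01×10²⁵/(4π·1.305×10⁵)).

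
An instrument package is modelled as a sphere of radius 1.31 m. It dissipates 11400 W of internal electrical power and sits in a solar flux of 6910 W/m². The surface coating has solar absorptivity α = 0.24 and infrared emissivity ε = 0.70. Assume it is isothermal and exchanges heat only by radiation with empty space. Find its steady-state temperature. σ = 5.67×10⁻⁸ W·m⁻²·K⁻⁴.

T ≈ 393 K

At steady state, absorbed solar power + internal power = radiated power.
Absorbed: α·S·A_cross = 0.24·6910·5.391 = 8941 W (cross-section πr²).
Total input = 8941 + 11400 = 20340 W.
Radiated: εσ·A_surf·T⁴ with A_surf = 4πr² = 21.57 m².
T⁴ = 20340/(0.70·5.67×10⁻⁸·21.57) = 2.376×10¹⁰ K⁴.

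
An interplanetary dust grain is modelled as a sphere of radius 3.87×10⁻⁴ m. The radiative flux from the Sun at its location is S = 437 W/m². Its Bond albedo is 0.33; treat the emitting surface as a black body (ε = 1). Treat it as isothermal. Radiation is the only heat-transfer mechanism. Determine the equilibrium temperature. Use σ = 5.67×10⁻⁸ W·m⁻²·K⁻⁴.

T ≈ 190 K

At equilibrium, absorbed power = emitted power.
Absorbing cross-section = πr² = 4.705×10⁻⁷ m²; emitting surface = 4πr² = 1.882×10⁻⁶ m² (ratio 4).
(1−a)S·A_cross = εσ·A_surf·T⁴  ⇒  T⁴ = (1−a)S/(4σ).
T⁴ = 0.670·437/(4·5.67×10⁻⁸) = 1.291×10⁹ K⁴.
T = (1.291×10⁹)^(1/4).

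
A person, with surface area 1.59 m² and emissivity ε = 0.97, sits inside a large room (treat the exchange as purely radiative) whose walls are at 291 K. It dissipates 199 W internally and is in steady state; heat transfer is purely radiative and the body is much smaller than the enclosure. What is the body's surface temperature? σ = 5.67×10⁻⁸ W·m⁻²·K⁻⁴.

T ≈ 312 K

For a small grey body in a large enclosure, net radiated power = εσA(T⁴ − T_w⁴).
Steady state: P = εσA(T⁴ − T_w⁴) with A = 1.59 m².
T⁴ = P/(εσA) + T_w⁴ = 199/(0.97·5.67×10⁻⁸·1.590) + (291)⁴
    = 2.276×10⁹ + 7.171×10⁹ = 9.446×10⁹ K⁴.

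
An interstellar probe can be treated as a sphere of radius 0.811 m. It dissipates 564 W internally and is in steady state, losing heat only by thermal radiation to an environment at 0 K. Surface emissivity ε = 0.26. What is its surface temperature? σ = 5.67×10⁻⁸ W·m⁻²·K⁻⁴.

T ≈ 261 K

Steady state: internal power = radiated power, P = εσA T⁴.
Radiating area A = 4πr² = 8.265 m².
T⁴ = P/(εσA) = 564/(0.26·5.67×10⁻⁸·8.265) = 4.629×10⁹ K⁴.
T = (4.629×10⁹)^(1/4).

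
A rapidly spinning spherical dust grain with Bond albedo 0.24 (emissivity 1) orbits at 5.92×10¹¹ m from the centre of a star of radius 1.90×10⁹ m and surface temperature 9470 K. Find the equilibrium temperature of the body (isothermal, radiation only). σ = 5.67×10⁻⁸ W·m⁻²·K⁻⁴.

The star's surface emits σT_*⁴; at distance d the flux is S = σT_*⁴(R_*/d)².
S = 5.67×10⁻⁸·(9470)⁴·(1.90×10⁹/5.92×10¹¹)² = 4697 W/m².
For an isothermal sphere T⁴ = (1−a)S/(4σ) = 1.574×10¹⁰ K⁴.

T ≈ 354 K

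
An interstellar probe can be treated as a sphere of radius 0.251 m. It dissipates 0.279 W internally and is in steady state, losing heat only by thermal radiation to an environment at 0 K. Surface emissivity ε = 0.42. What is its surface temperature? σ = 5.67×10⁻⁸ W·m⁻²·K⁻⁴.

T ≈ 62.0 K

Steady state: internal power = radiated power, P = εσA T⁴.
Radiating area A = 4πr² = 0.7917 m².
T⁴ = P/(εσA) = 0.279/(0.42·5.67×10⁻⁸·0.7917) = 1.480×10⁷ K⁴.
T = (1.480×10⁷)^(1/4).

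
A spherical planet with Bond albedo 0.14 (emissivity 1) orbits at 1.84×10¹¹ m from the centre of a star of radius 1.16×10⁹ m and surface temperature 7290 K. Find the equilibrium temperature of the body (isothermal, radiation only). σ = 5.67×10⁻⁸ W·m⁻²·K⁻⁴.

T ≈ 394 K

The star's surface emits σT_*⁴; at distance d the flux is S = σT_*⁴(R_*/d)².
S = 5.67×10⁻⁸·(7290)⁴·(1.16×10⁹/1.84×10¹¹)² = 6365 W/m².
For an isothermal sphere T⁴ = (1−a)S/(4σ) = 2.413×10¹⁰ K⁴.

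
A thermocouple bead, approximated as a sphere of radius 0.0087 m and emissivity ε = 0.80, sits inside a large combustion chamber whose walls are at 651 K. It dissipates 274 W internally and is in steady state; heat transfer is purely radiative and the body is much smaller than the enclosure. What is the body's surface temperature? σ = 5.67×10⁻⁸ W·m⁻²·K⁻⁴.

T ≈ 1600 K

For a small grey body in a large enclosure, net radiated power = εσA(T⁴ − T_w⁴).
Steady state: P = εσA(T⁴ − T_w⁴) with A = 4πr² = 9.511×10⁻⁴ m².
T⁴ = P/(εσA) + T_w⁴ = 274/(0.80·5.67×10⁻⁸·9.511×10⁻⁴) + (651)⁴
    = 6.351×10¹² + 1.796×10¹¹ = 6.530×10¹² K⁴.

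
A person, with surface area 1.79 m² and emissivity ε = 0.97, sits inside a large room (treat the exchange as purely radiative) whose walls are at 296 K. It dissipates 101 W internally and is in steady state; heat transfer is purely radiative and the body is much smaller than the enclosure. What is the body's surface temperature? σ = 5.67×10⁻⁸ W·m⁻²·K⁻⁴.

For a small grey body in a large enclosure, net radiated power = εσA(T⁴ − T_w⁴).
Steady state: P = εσA(T⁴ − T_w⁴) with A = 1.79 m².
T⁴ = P/(εσA) + T_w⁴ = 101/(0.97·5.67×10⁻⁸·1.790) + (296)⁴
    = 1.026×10⁹ + 7.677×10⁹ = 8.702×10⁹ K⁴.

T ≈ 305 K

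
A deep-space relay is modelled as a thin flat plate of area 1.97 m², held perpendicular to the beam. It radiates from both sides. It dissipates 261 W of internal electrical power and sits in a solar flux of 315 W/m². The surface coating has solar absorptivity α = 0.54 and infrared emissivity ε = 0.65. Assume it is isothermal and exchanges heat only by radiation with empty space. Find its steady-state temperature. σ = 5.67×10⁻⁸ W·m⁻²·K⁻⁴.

At steady state, absorbed solar power + internal power = radiated power.
Absorbed: α·S·A_cross = 0.54·315·1.970 = 335.1 W (cross-section A).
Total input = 335.1 + 261 = 596.1 W.
Radiated: εσ·A_surf·T⁴ with A_surf = 2A = 3.940 m².
T⁴ = 596.1/(0.65·5.67×10⁻⁸·3.940) = 4.105×10⁹ K⁴.

T ≈ 253 K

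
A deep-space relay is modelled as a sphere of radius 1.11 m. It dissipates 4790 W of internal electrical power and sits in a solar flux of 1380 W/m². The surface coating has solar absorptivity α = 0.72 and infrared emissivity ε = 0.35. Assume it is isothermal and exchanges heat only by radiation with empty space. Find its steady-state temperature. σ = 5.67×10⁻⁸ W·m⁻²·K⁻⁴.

T ≈ 409 K

At steady state, absorbed solar power + internal power = radiated power.
Absorbed: α·S·A_cross = 0.72·1380·3.871 = 3846 W (cross-section πr²).
Total input = 3846 + 4790 = 8636 W.
Radiated: εσ·A_surf·T⁴ with A_surf = 4πr² = 15.48 m².
T⁴ = 8636/(0.35·5.67×10⁻⁸·15.48) = 2.811×10¹⁰ K⁴.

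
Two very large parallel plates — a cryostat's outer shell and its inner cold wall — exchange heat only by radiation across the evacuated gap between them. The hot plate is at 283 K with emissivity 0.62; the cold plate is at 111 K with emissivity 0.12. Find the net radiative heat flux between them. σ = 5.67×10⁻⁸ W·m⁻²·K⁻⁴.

q ≈ 39.7 W/m²

For two infinite grey parallel plates, q = σ(T₁⁴ − T₂⁴)/(1/ε₁ + 1/ε₂ − 1).
T₁⁴ − T₂⁴ = 6.414×10⁹ − 1.518×10⁸ = 6.262×10⁹ K⁴.
1/ε₁ + 1/ε₂ − 1 = 1.613 + 8.333 − 1 = 8.946.
q = 5.67×10⁻⁸ × 6.262×10⁹ / 8.946.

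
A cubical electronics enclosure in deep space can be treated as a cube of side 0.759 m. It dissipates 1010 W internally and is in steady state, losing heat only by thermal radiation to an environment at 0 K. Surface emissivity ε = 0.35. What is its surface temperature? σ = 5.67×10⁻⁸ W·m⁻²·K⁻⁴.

Steady state: internal power = radiated power, P = εσA T⁴.
Radiating area A = 6L² = 3.456 m².
T⁴ = P/(εσA) = 1010/(0.35·5.67×10⁻⁸·3.456) = 1.472×10¹⁰ K⁴.
T = (1.472×10¹⁰)^(1/4).

T ≈ 348 K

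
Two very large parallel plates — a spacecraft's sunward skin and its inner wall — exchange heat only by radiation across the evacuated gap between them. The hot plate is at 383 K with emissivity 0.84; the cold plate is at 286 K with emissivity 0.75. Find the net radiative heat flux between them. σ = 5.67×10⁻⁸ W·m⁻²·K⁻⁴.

For two infinite grey parallel plates, q = σ(T₁⁴ − T₂⁴)/(1/ε₁ + 1/ε₂ − 1).
T₁⁴ − T₂⁴ = 2.152×10¹⁰ − 6.691×10⁹ = 1.483×10¹⁰ K⁴.
1/ε₁ + 1/ε₂ − 1 = 1.190 + 1.333 − 1 = 1.524.
q = 5.67×10⁻⁸ × 1.483×10¹⁰ / 1.524.

q ≈ 552 W/m²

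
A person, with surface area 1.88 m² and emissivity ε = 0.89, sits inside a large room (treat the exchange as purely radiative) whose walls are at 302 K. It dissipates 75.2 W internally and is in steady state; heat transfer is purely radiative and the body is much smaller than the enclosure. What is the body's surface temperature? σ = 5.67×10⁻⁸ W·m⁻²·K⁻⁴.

T ≈ 309 K

For a small grey body in a large enclosure, net radiated power = εσA(T⁴ − T_w⁴).
Steady state: P = εσA(T⁴ − T_w⁴) with A = 1.88 m².
T⁴ = P/(εσA) + T_w⁴ = 75.2/(0.89·5.67×10⁻⁸·1.880) + (302)⁴
    = 7.927×10⁸ + 8.318×10⁹ = 9.111×10⁹ K⁴.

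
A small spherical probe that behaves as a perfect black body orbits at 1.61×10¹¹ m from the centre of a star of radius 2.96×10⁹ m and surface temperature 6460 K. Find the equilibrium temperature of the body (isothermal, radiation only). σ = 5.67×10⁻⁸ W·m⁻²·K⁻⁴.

The star's surface emits σT_*⁴; at distance d the flux is S = σT_*⁴(R_*/d)².
S = 5.67×10⁻⁸·(6460)⁴·(2.96×10⁹/1.61×10¹¹)² = 33380 W/m².
For an isothermal sphere T⁴ = (1−a)S/(4σ) = 1.472×10¹¹ K⁴.

T ≈ 619 K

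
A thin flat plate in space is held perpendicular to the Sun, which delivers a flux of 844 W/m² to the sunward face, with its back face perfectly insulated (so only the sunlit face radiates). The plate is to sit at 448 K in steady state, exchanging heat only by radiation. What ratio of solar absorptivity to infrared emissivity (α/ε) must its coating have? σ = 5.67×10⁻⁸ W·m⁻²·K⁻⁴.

Balance: αS·A = εσ·1A·T⁴ ⇒ α/ε = σT⁴/S.
α/ε = 5.67×10⁻⁸·(448)⁴/844 = 5.67×10⁻⁸·4.028×10¹⁰/844.

α/ε ≈ 2.71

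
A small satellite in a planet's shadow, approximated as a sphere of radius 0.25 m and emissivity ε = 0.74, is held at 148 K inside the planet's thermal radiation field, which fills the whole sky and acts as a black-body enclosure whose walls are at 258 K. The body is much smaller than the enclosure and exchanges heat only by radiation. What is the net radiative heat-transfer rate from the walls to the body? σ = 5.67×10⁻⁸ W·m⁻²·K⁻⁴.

P_net ≈ 130 W

For a small grey body in a large enclosure: P_net = εσA(T_body⁴ − T_wall⁴).
A = 4πr² = 0.7854 m²; T_body⁴ − T_wall⁴ = 4.798×10⁸ − 4.431×10⁹ = -3.951×10⁹ K⁴.
|P_net| = 0.74·5.67×10⁻⁸·0.7854·3.951×10⁹.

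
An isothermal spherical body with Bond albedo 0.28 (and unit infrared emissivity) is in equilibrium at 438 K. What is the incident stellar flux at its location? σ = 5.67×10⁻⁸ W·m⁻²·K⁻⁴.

S ≈ 11600 W/m²

(1−a)S·πr² = σ·4πr²·T⁴ ⇒ S = 4σT⁴/(1−a).
S = 4·5.67×10⁻⁸·3.680×10¹⁰/0.720.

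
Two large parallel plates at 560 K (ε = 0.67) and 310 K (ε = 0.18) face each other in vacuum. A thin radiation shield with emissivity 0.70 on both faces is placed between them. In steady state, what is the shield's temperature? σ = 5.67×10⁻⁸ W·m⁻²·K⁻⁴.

In steady state the net flux on the hot side equals that on the cold side.
σ(T₁⁴−T_s⁴)/D₁ = σ(T_s⁴−T₂⁴)/D₂, with D₁ = 1/ε₁+1/ε_s−1 = 1.921, D₂ = 1/ε_s+1/ε₂−1 = 5.984.
Solve for T_s⁴: T_s⁴ = (D₂·T₁⁴ + D₁·T₂⁴)/(D₁+D₂) = 7.669×10¹⁰ K⁴.

T_s ≈ 526 K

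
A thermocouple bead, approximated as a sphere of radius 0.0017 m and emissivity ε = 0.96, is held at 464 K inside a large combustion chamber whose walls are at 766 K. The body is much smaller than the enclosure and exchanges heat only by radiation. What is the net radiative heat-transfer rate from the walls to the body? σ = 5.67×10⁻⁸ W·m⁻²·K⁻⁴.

For a small grey body in a large enclosure: P_net = εσA(T_body⁴ − T_wall⁴).
A = 4πr² = 3.632×10⁻⁵ m²; T_body⁴ − T_wall⁴ = 4.635×10¹⁰ − 3.443×10¹¹ = -2.979×10¹¹ K⁴.
|P_net| = 0.96·5.67×10⁻⁸·3.632×10⁻⁵·2.979×10¹¹.

P_net ≈ 0.589 W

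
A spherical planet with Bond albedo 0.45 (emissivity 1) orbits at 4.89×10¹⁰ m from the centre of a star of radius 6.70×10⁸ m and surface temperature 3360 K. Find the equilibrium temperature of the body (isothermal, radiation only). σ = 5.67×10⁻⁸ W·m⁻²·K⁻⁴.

T ≈ 239 K

The star's surface emits σT_*⁴; at distance d the flux is S = σT_*⁴(R_*/d)².
S = 5.67×10⁻⁸·(3360)⁴·(6.70×10⁸/4.89×10¹⁰)² = 1357 W/m².
For an isothermal sphere T⁴ = (1−a)S/(4σ) = 3.290×10⁹ K⁴.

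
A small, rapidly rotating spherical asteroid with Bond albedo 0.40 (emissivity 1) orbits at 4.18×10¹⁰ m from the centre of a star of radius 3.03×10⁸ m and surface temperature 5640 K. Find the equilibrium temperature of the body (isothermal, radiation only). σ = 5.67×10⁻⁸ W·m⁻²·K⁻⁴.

T ≈ 299 K

The star's surface emits σT_*⁴; at distance d the flux is S = σT_*⁴(R_*/d)².
S = 5.67×10⁻⁸·(5640)⁴·(3.03×10⁸/4.18×10¹⁰)² = 3015 W/m².
For an isothermal sphere T⁴ = (1−a)S/(4σ) = 7.975×10⁹ K⁴.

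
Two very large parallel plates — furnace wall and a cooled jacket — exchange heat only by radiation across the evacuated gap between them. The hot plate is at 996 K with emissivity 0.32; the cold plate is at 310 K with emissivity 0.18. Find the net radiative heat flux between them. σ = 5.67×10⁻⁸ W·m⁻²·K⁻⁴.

For two infinite grey parallel plates, q = σ(T₁⁴ − T₂⁴)/(1/ε₁ + 1/ε₂ − 1).
T₁⁴ − T₂⁴ = 9.841×10¹¹ − 9.235×10⁹ = 9.749×10¹¹ K⁴.
1/ε₁ + 1/ε₂ − 1 = 3.125 + 5.556 − 1 = 7.681.
q = 5.67×10⁻⁸ × 9.749×10¹¹ / 7.681.

q ≈ 7200 W/m²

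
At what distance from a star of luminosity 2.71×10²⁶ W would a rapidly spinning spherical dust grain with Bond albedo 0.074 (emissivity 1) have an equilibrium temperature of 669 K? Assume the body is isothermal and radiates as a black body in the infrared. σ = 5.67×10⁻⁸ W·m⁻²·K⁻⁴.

d ≈ 2.10×10¹⁰ m

For an isothermal black-emitting sphere, (1−a)S·πr² = σ·4πr²·T⁴ ⇒ S = 4σT⁴/(1−a).
S = 4·5.67×10⁻⁸·(669)⁴/0.926 = 49060 W/m².
Flux falls as S = L/(4πd²), so d = √(L/(4πS)) = √(2.71×10²⁶/(4π·49060)).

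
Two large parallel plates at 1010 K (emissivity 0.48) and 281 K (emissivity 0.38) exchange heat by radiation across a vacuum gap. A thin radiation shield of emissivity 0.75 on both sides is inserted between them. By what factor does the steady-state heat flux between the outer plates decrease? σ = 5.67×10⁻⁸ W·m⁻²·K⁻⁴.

Without shield: q₀ = σΔ(T⁴)/(1/ε₁+1/ε₂−1) with denominator 3.715.
With shield the two gaps are in series; the resistances add: (1/ε₁+1/ε_s−1)+(1/ε_s+1/ε₂−1) = 2.417+2.965 = 5.382.
Heat-flux ratio q₀/q = 5.382/3.715.

factor ≈ 1.45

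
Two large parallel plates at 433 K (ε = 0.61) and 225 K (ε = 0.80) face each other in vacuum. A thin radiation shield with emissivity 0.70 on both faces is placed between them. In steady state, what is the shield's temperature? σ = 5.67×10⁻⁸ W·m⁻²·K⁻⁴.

T_s ≈ 362 K

In steady state the net flux on the hot side equals that on the cold side.
σ(T₁⁴−T_s⁴)/D₁ = σ(T_s⁴−T₂⁴)/D₂, with D₁ = 1/ε₁+1/ε_s−1 = 2.068, D₂ = 1/ε_s+1/ε₂−1 = 1.679.
Solve for T_s⁴: T_s⁴ = (D₂·T₁⁴ + D₁·T₂⁴)/(D₁+D₂) = 1.716×10¹⁰ K⁴.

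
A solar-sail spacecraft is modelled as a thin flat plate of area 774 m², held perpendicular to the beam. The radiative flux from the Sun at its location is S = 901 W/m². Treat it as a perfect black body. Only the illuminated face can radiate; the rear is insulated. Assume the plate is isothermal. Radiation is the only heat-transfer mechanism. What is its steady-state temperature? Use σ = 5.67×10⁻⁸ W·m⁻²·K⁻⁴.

At equilibrium, absorbed power = emitted power.
Absorbing cross-section = A = 774.0 m²; emitting surface = A = 774.0 m² (ratio 1).
S·A_cross = εσ·A_surf·T⁴  ⇒  T⁴ = S/(1σ).
T⁴ = 1.00·901/(1·5.67×10⁻⁸) = 1.589×10¹⁰ K⁴.
T = (1.589×10¹⁰)^(1/4).

T ≈ 355 K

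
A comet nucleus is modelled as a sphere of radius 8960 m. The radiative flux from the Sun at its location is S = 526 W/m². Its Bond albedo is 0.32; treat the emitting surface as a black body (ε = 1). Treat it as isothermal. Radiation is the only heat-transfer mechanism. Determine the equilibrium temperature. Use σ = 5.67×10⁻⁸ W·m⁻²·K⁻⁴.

At equilibrium, absorbed power = emitted power.
Absorbing cross-section = πr² = 2.522×10⁸ m²; emitting surface = 4πr² = 1.009×10⁹ m² (ratio 4).
(1−a)S·A_cross = εσ·A_surf·T⁴  ⇒  T⁴ = (1−a)S/(4σ).
T⁴ = 0.680·526/(4·5.67×10⁻⁸) = 1.577×10⁹ K⁴.
T = (1.577×10⁹)^(1/4).

T ≈ 199 K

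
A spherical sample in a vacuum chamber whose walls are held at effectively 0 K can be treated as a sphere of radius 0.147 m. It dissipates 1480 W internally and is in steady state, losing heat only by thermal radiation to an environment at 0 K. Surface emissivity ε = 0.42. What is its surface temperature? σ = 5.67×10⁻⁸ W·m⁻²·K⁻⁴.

T ≈ 692 K

Steady state: internal power = radiated power, P = εσA T⁴.
Radiating area A = 4πr² = 0.2715 m².
T⁴ = P/(εσA) = 1480/(0.42·5.67×10⁻⁸·0.2715) = 2.289×10¹¹ K⁴.
T = (2.289×10¹¹)^(1/4).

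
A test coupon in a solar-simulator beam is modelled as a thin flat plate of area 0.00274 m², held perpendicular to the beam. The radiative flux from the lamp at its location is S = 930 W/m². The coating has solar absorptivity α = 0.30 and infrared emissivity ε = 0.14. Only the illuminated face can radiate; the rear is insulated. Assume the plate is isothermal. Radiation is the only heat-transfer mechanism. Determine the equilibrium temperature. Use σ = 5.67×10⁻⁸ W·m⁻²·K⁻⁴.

T ≈ 433 K

At equilibrium, absorbed power = emitted power.
Absorbing cross-section = A = 0.002740 m²; emitting surface = A = 0.002740 m² (ratio 1).
αS·A_cross = εσ·A_surf·T⁴  ⇒  T⁴ = αS/(ε·1σ).
T⁴ = 0.300·930/(0.14·1·5.67×10⁻⁸) = 3.515×10¹⁰ K⁴.
T = (3.515×10¹⁰)^(1/4).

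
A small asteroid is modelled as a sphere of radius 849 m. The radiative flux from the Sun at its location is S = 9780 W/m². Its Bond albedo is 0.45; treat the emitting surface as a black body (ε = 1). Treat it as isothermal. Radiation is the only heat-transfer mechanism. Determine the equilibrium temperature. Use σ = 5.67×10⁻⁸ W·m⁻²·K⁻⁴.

At equilibrium, absorbed power = emitted power.
Absorbing cross-section = πr² = 2.264×10⁶ m²; emitting surface = 4πr² = 9.058×10⁶ m² (ratio 4).
(1−a)S·A_cross = εσ·A_surf·T⁴  ⇒  T⁴ = (1−a)S/(4σ).
T⁴ = 0.550·9780/(4·5.67×10⁻⁸) = 2.372×10¹⁰ K⁴.
T = (2.372×10¹⁰)^(1/4).

T ≈ 392 K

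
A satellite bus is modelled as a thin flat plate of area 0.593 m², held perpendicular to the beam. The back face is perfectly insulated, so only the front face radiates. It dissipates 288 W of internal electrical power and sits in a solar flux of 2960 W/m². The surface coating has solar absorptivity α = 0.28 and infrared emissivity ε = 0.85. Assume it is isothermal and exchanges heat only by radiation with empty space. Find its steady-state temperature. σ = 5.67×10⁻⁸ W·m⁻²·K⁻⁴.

At steady state, absorbed solar power + internal power = radiated power.
Absorbed: α·S·A_cross = 0.28·2960·0.5930 = 491.5 W (cross-section A).
Total input = 491.5 + 288 = 779.5 W.
Radiated: εσ·A_surf·T⁴ with A_surf = A = 0.5930 m².
T⁴ = 779.5/(0.85·5.67×10⁻⁸·0.5930) = 2.727×10¹⁰ K⁴.

T ≈ 406 K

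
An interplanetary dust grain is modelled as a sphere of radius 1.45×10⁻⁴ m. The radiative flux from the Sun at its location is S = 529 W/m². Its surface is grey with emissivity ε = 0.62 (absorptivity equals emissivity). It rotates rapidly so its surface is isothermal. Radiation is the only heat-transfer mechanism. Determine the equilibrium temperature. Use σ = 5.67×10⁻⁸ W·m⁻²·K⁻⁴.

At equilibrium, absorbed power = emitted power.
Absorbing cross-section = πr² = 6.605×10⁻⁸ m²; emitting surface = 4πr² = 2.642×10⁻⁷ m² (ratio 4).
εS·A_cross = εσ·A_surf·T⁴  ⇒  T⁴ = S/(4σ)   (ε cancels).
T⁴ = 529/(4·5.67×10⁻⁸) = 2.332×10⁹ K⁴.
T = (2.332×10⁹)^(1/4).

T ≈ 220 K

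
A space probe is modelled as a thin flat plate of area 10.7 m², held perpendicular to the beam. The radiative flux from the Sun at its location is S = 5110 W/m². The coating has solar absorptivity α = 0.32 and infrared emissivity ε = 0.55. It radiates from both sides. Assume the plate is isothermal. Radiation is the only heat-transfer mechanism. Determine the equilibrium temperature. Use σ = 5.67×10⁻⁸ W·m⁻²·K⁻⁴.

T ≈ 402 K

At equilibrium, absorbed power = emitted power.
Absorbing cross-section = A = 10.70 m²; emitting surface = 2A = 21.40 m² (ratio 2).
αS·A_cross = εσ·A_surf·T⁴  ⇒  T⁴ = αS/(ε·2σ).
T⁴ = 0.320·5110/(0.55·2·5.67×10⁻⁸) = 2.622×10¹⁰ K⁴.
T = (2.622×10¹⁰)^(1/4).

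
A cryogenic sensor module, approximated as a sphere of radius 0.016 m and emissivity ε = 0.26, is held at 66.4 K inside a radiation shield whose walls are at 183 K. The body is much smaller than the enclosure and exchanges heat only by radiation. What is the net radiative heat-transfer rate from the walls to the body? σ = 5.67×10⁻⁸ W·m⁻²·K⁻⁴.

P_net ≈ 0.0523 W

For a small grey body in a large enclosure: P_net = εσA(T_body⁴ − T_wall⁴).
A = 4πr² = 0.003217 m²; T_body⁴ − T_wall⁴ = 1.944×10⁷ − 1.122×10⁹ = -1.102×10⁹ K⁴.
|P_net| = 0.26·5.67×10⁻⁸·0.003217·1.102×10⁹.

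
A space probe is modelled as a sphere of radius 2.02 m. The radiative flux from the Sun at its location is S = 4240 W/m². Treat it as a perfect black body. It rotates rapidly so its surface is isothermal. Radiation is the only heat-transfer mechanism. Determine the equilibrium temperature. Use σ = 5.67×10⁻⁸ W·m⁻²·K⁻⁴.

At equilibrium, absorbed power = emitted power.
Absorbing cross-section = πr² = 12.82 m²; emitting surface = 4πr² = 51.28 m² (ratio 4).
S·A_cross = εσ·A_surf·T⁴  ⇒  T⁴ = S/(4σ).
T⁴ = 1.00·4240/(4·5.67×10⁻⁸) = 1.869×10¹⁰ K⁴.
T = (1.869×10¹⁰)^(1/4).

T ≈ 370 K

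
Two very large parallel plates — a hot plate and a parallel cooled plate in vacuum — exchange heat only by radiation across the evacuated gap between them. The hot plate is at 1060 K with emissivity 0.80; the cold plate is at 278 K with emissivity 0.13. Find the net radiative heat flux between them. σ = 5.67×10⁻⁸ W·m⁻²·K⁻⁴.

q ≈ 8970 W/m²

For two infinite grey parallel plates, q = σ(T₁⁴ − T₂⁴)/(1/ε₁ + 1/ε₂ − 1).
T₁⁴ − T₂⁴ = 1.262×10¹² − 5.973×10⁹ = 1.257×10¹² K⁴.
1/ε₁ + 1/ε₂ − 1 = 1.250 + 7.692 − 1 = 7.942.
q = 5.67×10⁻⁸ × 1.257×10¹² / 7.942.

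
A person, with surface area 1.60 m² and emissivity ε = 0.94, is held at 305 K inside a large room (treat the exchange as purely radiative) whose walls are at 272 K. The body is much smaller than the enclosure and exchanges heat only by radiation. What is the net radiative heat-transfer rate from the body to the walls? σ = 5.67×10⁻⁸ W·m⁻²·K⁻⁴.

For a small grey body in a large enclosure: P_net = εσA(T_body⁴ − T_wall⁴).
A = 1.60 m²; T_body⁴ − T_wall⁴ = 8.654×10⁹ − 5.474×10⁹ = 3.180×10⁹ K⁴.
|P_net| = 0.94·5.67×10⁻⁸·1.600·3.180×10⁹.

P_net ≈ 271 W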